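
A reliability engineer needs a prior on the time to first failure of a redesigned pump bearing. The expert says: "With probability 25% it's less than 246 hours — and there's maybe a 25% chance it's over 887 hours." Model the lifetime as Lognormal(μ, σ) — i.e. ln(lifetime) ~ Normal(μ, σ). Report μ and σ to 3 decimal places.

μ ≈ 6.147, σ ≈ 0.951

If T ~ Lognormal(μ,σ) then ln T ~ Normal(μ,σ), so the p-quantile of ln T is μ + z_p·σ.
ln(246) = 5.505 and ln(887) = 6.788; z_{0.25} = -0.6745, z_{0.75} = 0.6745.
σ = (6.788 − 5.505)/(0.6745 − (-0.6745)) = 0.951.
μ = 5.505 − (-0.6745)·0.951 = 6.147.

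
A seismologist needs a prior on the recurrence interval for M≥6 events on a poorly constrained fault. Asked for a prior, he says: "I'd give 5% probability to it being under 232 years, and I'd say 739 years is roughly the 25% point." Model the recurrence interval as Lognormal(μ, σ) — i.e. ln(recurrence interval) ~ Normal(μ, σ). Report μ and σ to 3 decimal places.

If T ~ Lognormal(μ,σ) then ln T ~ Normal(μ,σ), so the p-quantile of ln T is μ + z_p·σ.
ln(232) = 5.447 and ln(739) = 6.605; z_{0.05} = -1.645, z_{0.25} = -0.6745.
σ = (6.605 − 5.447)/(-0.6745 − (-1.645)) = 1.194.
μ = 5.447 − (-1.645)·1.194 = 7.411.

μ ≈ 7.411, σ ≈ 1.194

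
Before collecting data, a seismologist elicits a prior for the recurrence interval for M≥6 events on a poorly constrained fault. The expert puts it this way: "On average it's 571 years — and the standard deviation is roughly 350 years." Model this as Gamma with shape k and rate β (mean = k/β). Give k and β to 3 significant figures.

For Gamma(k, rate β): mean = k/β, variance = k/β², so CV = 1/√k.
CV = SD/mean = 350/571 = 0.613, hence k = 1/CV² = 2.66.
Then β = k/mean = 2.66/571 = 0.00466.

k ≈ 2.66, β ≈ 0.00466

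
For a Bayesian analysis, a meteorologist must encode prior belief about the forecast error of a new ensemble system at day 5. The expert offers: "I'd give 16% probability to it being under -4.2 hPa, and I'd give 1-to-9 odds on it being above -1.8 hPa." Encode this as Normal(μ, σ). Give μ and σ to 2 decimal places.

μ = -3.15, σ = 1.05

For Normal(μ,σ), the p-quantile is μ + z_p·σ. Here z_{0.16} = -0.9945, z_{0.9} = 1.282.
So -4.2 = μ − 0.9945σ and -1.8 = μ + 1.282σ.
Subtracting: σ = (-1.8 − -4.2)/(1.282 − (-0.9945)) = 1.05.
Then μ = -4.2 − (-0.9945)·1.05 = -3.15.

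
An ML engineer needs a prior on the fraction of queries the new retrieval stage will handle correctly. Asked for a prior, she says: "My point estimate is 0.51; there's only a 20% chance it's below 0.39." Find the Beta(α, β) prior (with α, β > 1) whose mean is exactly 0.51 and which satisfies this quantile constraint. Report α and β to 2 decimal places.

With mean 0.51 fixed, write α = 0.51s, β = 0.49s where s = α+β.
Need P(θ < 0.39) = 0.2 under Beta(0.51s, 0.49s). Normal approximation: (q−m)/√(m(1−m)/s) ≈ z_{0.2} = -0.842, so s ≈ 0.51·0.49·(-0.842)²/(0.39−0.51)² = 12.3.
At s = 12.3: P(θ<0.39) ≈ 0.201. Adjusting to match 0.2 gives s ≈ 12.39.
So α = 0.51·12.39 ≈ 6.32, β = 0.49·12.39 ≈ 6.07.

α ≈ 6.32, β ≈ 6.07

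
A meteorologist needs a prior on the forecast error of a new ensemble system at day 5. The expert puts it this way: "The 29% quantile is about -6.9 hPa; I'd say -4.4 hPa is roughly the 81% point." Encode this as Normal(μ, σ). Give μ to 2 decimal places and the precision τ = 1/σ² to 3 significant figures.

The p-quantile of Normal(μ,σ) is μ + z_p·σ, with z_{0.29} = -0.5534 and z_{0.81} = 0.8779.
Eliminate σ: μ = (z₂·x₁ − z₁·x₂)/(z₂ − z₁) = (0.8779·-6.9 − (-0.5534)·-4.4)/1.431 = -5.93.
Then σ = (x₂ − x₁)/(z₂ − z₁) = (-4.4 − -6.9)/1.431 = 1.75.
Precision τ = 1/σ² = 1/1.747² = 0.328.

μ = -5.93, τ = 0.328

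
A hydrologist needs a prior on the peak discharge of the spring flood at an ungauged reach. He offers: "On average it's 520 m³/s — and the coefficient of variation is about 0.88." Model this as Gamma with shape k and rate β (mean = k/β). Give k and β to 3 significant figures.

k ≈ 1.29, β ≈ 0.00248

For Gamma(k, rate β): mean = k/β, variance = k/β², so CV = 1/√k.
CV = 0.88, hence k = 1/CV² = 1.29.
Then β = k/mean = 1.29/520 = 0.00248.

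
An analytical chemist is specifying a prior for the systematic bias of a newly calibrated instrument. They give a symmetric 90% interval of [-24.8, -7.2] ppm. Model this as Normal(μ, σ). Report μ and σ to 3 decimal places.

μ = -16.000, σ = 5.350

A symmetric 90% interval runs μ ± z·σ with z = 1.645.
Half-width = 8.8, so σ = 8.8/1.645 = 5.350.
μ is the interval midpoint, -16.000.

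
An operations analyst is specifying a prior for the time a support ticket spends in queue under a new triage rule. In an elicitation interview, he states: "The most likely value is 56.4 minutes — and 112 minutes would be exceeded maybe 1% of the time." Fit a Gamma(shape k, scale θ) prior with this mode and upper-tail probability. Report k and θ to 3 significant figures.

k ≈ 11.5, θ ≈ 5.4

Gamma(k,θ) with k>1 has mode (k−1)θ, so θ = 56.4/(k−1).
Need P(X < 112) = 0.99 with θ tied to k this way. Start at k = 2, θ = 56.4: P(X<112) ≈ 0.590.
Too low — raise k to concentrate. Iterating converges to k ≈ 11.5.
Then θ = 56.4/(11.5−1) ≈ 5.4.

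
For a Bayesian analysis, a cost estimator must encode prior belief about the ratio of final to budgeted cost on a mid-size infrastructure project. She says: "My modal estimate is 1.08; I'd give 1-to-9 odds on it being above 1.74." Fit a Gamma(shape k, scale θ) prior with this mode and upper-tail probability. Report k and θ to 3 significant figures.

k ≈ 9.27, θ ≈ 0.131

Gamma(k,θ) with k>1 has mode (k−1)θ, so θ = 1.08/(k−1).
Need P(X < 1.74) = 0.9 with θ tied to k this way. Start at k = 2, θ = 1.08: P(X<1.74) ≈ 0.479.
Too low — raise k to concentrate. Iterating converges to k ≈ 9.27.
Then θ = 1.08/(9.27−1) ≈ 0.131.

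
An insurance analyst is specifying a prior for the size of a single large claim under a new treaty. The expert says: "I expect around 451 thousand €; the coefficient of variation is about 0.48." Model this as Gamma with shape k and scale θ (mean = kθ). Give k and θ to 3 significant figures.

k ≈ 4.34, θ ≈ 104

For Gamma(k, scale θ): mean = kθ, variance = kθ², so CV = 1/√k.
CV = 0.48, hence k = 1/CV² = 4.34.
Then θ = mean/k = 451/4.34 = 104.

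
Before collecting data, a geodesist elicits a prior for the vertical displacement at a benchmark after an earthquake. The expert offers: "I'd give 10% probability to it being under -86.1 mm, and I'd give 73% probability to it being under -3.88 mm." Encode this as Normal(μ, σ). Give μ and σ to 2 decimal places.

μ = -30.48, σ = 43.40

The p-quantile of Normal(μ,σ) is μ + z_p·σ, with z_{0.1} = -1.282 and z_{0.73} = 0.6128.
Eliminate σ: μ = (z₂·x₁ − z₁·x₂)/(z₂ − z₁) = (0.6128·-86.1 − (-1.282)·-3.88)/1.894 = -30.48.
Then σ = (x₂ − x₁)/(z₂ − z₁) = (-3.88 − -86.1)/1.894 = 43.40.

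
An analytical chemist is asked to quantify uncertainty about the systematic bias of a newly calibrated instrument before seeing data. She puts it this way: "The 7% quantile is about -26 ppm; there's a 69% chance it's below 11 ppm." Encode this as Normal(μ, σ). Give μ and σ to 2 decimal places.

μ = 1.69, σ = 18.77

The p-quantile of Normal(μ,σ) is μ + z_p·σ, with z_{0.07} = -1.476 and z_{0.69} = 0.4959.
Eliminate σ: μ = (z₂·x₁ − z₁·x₂)/(z₂ − z₁) = (0.4959·-26 − (-1.476)·11)/1.972 = 1.69.
Then σ = (x₂ − x₁)/(z₂ − z₁) = (11 − -26)/1.972 = 18.77.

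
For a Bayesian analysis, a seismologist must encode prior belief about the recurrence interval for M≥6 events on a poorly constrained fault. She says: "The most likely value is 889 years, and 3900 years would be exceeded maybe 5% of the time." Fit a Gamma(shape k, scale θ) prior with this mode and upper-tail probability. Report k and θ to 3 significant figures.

Gamma(k,θ) with k>1 has mode (k−1)θ, so θ = 889/(k−1).
Need P(X < 3900) = 0.95 with θ tied to k this way. Start at k = 2, θ = 889: P(X<3900) ≈ 0.933.
Too low — raise k to concentrate. Iterating converges to k ≈ 2.13.
Then θ = 889/(2.13−1) ≈ 788.

k ≈ 2.13, θ ≈ 788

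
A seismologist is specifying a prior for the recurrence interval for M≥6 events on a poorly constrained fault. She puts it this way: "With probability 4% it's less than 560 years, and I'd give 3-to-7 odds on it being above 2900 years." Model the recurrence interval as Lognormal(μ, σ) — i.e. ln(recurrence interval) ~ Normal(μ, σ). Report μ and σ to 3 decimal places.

If T ~ Lognormal(μ,σ) then ln T ~ Normal(μ,σ), so the p-quantile of ln T is μ + z_p·σ.
ln(560) = 6.328 and ln(2900) = 7.972; z_{0.04} = -1.751, z_{0.7} = 0.5244.
σ = (7.972 − 6.328)/(0.5244 − (-1.751)) = 0.723.
μ = 6.328 − (-1.751)·0.723 = 7.593.

μ ≈ 7.593, σ ≈ 0.723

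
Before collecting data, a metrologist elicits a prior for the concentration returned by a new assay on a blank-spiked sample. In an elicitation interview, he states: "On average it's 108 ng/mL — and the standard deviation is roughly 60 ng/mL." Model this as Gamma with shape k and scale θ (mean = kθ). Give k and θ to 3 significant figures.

k ≈ 3.24, θ ≈ 33.3

For Gamma(k, scale θ): mean = kθ, variance = kθ², so CV = 1/√k.
CV = SD/mean = 60/108 = 0.5556, hence k = 1/CV² = 3.24.
Then θ = mean/k = 108/3.24 = 33.3.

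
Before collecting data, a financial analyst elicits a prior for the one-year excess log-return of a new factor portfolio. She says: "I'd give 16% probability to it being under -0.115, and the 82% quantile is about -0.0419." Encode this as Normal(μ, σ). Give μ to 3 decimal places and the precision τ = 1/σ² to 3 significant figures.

μ = -0.077, τ = 683

The p-quantile of Normal(μ,σ) is μ + z_p·σ, with z_{0.16} = -0.9945 and z_{0.82} = 0.9154.
Eliminate σ: μ = (z₂·x₁ − z₁·x₂)/(z₂ − z₁) = (0.9154·-0.115 − (-0.9945)·-0.0419)/1.91 = -0.077.
Then σ = (x₂ − x₁)/(z₂ − z₁) = (-0.0419 − -0.115)/1.91 = 0.038.
Precision τ = 1/σ² = 1/0.03828² = 683.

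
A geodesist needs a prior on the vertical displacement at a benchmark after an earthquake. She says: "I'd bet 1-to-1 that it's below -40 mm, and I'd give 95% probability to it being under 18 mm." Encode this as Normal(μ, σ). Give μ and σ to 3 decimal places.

The p-quantile of Normal(μ,σ) is μ + z_p·σ, with z_{0.5} = 0 and z_{0.95} = 1.645.
Eliminate σ: μ = (z₂·x₁ − z₁·x₂)/(z₂ − z₁) = (1.645·-40 − (0)·18)/1.645 = -40.000.
Then σ = (x₂ − x₁)/(z₂ − z₁) = (18 − -40)/1.645 = 35.261.

μ = -40.000, σ = 35.261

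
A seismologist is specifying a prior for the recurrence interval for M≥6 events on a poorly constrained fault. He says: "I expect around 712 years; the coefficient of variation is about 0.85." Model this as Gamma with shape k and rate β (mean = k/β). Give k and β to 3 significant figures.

k ≈ 1.38, β ≈ 0.00194

For Gamma(k, rate β): mean = k/β, variance = k/β², so CV = 1/√k.
CV = 0.85, hence k = 1/CV² = 1.38.
Then β = k/mean = 1.38/712 = 0.00194.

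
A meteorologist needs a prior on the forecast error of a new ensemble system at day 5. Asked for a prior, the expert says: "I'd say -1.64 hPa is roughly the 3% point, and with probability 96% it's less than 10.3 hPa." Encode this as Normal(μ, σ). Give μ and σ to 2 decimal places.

μ = 4.54, σ = 3.29

The p-quantile of Normal(μ,σ) is μ + z_p·σ, with z_{0.03} = -1.881 and z_{0.96} = 1.751.
Eliminate σ: μ = (z₂·x₁ − z₁·x₂)/(z₂ − z₁) = (1.751·-1.64 − (-1.881)·10.3)/3.631 = 4.54.
Then σ = (x₂ − x₁)/(z₂ − z₁) = (10.3 − -1.64)/3.631 = 3.29.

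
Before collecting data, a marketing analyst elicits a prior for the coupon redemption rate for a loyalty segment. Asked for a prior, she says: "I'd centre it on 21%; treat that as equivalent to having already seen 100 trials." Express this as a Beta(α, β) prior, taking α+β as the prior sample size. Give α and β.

α = 21, β = 79

Under the effective-sample-size interpretation, Beta(α, β) has prior mean α/(α+β) and prior sample size α+β.
So α+β = 100 and α/(α+β) = 0.21, giving α = 0.21·100 = 21 and β = 100 − 21 = 79.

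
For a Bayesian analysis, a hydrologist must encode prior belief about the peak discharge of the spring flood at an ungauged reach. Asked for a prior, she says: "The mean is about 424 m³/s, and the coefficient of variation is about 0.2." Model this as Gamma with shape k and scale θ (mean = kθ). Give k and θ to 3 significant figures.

k ≈ 25, θ ≈ 17

For Gamma(k, scale θ): mean = kθ, variance = kθ², so CV = 1/√k.
CV = 0.2, hence k = 1/CV² = 25.
Then θ = mean/k = 424/25 = 17.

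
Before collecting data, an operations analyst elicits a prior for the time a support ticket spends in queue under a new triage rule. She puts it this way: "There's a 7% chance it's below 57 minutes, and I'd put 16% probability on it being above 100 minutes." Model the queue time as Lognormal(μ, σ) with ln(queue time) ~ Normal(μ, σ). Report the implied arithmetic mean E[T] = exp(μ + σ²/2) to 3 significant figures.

If T ~ Lognormal(μ,σ) then ln T ~ Normal(μ,σ), so the p-quantile of ln T is μ + z_p·σ.
ln(57) = 4.043 and ln(100) = 4.605; z_{0.07} = -1.476, z_{0.84} = 0.9945.
σ = (4.605 − 4.043)/(0.9945 − (-1.476)) = 0.228.
μ = 4.043 − (-1.476)·0.228 = 4.379.
E[T] = exp(μ + σ²/2) = exp(4.379 + 0.0259) = 81.8 minutes.

E[T] ≈ 81.8 minutes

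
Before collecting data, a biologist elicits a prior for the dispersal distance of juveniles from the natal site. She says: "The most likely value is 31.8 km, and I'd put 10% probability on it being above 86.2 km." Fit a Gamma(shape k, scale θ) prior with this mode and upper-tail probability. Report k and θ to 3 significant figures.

Gamma(k,θ) with k>1 has mode (k−1)θ, so θ = 31.8/(k−1).
Need P(X < 86.2) = 0.9 with θ tied to k this way. Start at k = 2, θ = 31.8: P(X<86.2) ≈ 0.753.
Too low — raise k to concentrate. Iterating converges to k ≈ 2.92.
Then θ = 31.8/(2.92−1) ≈ 16.5.

k ≈ 2.92, θ ≈ 16.5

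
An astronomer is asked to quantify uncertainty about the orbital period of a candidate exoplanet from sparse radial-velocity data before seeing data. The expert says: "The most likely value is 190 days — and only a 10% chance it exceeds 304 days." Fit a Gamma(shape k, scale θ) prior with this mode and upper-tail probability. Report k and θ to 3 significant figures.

Gamma(k,θ) with k>1 has mode (k−1)θ, so θ = 190/(k−1).
Need P(X < 304) = 0.9 with θ tied to k this way. Start at k = 2, θ = 190: P(X<304) ≈ 0.475.
Too low — raise k to concentrate. Iterating converges to k ≈ 9.5.
Then θ = 190/(9.5−1) ≈ 22.3.

k ≈ 9.5, θ ≈ 22.3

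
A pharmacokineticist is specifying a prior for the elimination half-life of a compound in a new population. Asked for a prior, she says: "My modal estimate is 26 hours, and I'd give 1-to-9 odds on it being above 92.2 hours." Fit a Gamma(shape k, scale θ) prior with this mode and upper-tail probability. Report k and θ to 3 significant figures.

Gamma(k,θ) with k>1 has mode (k−1)θ, so θ = 26/(k−1).
Need P(X < 92.2) = 0.9 with θ tied to k this way. Start at k = 2, θ = 26: P(X<92.2) ≈ 0.869.
Too low — raise k to concentrate. Iterating converges to k ≈ 2.17.
Then θ = 26/(2.17−1) ≈ 22.3.

k ≈ 2.17, θ ≈ 22.3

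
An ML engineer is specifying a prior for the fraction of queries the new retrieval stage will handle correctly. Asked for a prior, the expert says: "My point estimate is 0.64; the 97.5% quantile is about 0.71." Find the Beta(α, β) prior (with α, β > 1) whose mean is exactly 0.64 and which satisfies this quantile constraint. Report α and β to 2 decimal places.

α ≈ 109.70, β ≈ 61.71

With mean 0.64 fixed, write α = 0.64s, β = 0.36s where s = α+β.
Need P(θ < 0.71) = 0.975 under Beta(0.64s, 0.36s). Normal approximation: (q−m)/√(m(1−m)/s) ≈ z_{0.975} = 1.96, so s ≈ 0.64·0.36·(1.96)²/(0.71−0.64)² = 180.6.
At s = 180.6: P(θ<0.71) ≈ 0.978. Adjusting to match 0.975 gives s ≈ 171.41.
So α = 0.64·171.41 ≈ 109.70, β = 0.36·171.41 ≈ 61.71.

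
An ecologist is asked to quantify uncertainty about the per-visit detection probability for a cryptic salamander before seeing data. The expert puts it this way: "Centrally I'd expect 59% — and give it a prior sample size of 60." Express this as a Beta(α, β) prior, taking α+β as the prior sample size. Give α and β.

Under the effective-sample-size interpretation, Beta(α, β) has prior mean α/(α+β) and prior sample size α+β.
So α+β = 60 and α/(α+β) = 0.59, giving α = 0.59·60 = 35.4 and β = 60 − 35.4 = 24.6.

α = 35.4, β = 24.6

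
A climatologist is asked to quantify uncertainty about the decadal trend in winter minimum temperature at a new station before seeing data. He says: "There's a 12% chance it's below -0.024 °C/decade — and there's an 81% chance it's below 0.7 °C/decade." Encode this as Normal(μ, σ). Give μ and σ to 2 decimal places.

μ = 0.39, σ = 0.35

For Normal(μ,σ), the p-quantile is μ + z_p·σ. Here z_{0.12} = -1.175, z_{0.81} = 0.8779.
So -0.024 = μ − 1.175σ and 0.7 = μ + 0.8779σ.
Subtracting: σ = (0.7 − -0.024)/(0.8779 − (-1.175)) = 0.35.
Then μ = -0.024 − (-1.175)·0.35 = 0.39.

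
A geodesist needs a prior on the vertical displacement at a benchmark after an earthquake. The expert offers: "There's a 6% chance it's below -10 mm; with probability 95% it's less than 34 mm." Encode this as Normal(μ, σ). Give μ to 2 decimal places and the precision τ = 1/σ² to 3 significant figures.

The p-quantile of Normal(μ,σ) is μ + z_p·σ, with z_{0.06} = -1.555 and z_{0.95} = 1.645.
Eliminate σ: μ = (z₂·x₁ − z₁·x₂)/(z₂ − z₁) = (1.645·-10 − (-1.555)·34)/3.2 = 11.38.
Then σ = (x₂ − x₁)/(z₂ − z₁) = (34 − -10)/3.2 = 13.75.
Precision τ = 1/σ² = 1/13.75² = 0.00529.

μ = 11.38, τ = 0.00529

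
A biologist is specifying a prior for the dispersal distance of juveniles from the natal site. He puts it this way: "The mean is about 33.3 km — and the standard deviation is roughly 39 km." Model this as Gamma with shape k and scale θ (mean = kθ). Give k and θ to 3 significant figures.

For Gamma(k, scale θ): mean = kθ, variance = kθ², so CV = 1/√k.
CV = SD/mean = 39/33.3 = 1.171, hence k = 1/CV² = 0.729.
Then θ = mean/k = 33.3/0.729 = 45.7.

k ≈ 0.729, θ ≈ 45.7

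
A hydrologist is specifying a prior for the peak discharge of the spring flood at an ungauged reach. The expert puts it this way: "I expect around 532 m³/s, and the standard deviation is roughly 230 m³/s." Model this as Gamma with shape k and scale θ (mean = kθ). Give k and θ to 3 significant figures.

k ≈ 5.35, θ ≈ 99.4

For Gamma(k, scale θ): mean = kθ, variance = kθ², so CV = 1/√k.
CV = SD/mean = 230/532 = 0.4323, hence k = 1/CV² = 5.35.
Then θ = mean/k = 532/5.35 = 99.4.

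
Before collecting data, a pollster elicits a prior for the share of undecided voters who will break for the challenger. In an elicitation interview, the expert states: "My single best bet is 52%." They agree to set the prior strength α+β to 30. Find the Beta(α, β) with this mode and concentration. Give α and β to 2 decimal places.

For α,β > 1 the Beta mode is (α−1)/(α+β−2). With α+β = 30, the mode is (α−1)/28.
Set (α−1)/28 = 0.52 → α = 1 + 0.52·28 = 15.56.
β = 30 − α = 14.44.

α = 15.56, β = 14.44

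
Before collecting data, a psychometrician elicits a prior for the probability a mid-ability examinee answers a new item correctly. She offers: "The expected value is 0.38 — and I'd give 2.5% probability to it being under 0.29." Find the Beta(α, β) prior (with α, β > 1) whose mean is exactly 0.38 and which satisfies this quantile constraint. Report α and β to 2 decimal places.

With mean 0.38 fixed, write α = 0.38s, β = 0.62s where s = α+β.
Need P(θ < 0.29) = 0.025 under Beta(0.38s, 0.62s). Normal approximation: (q−m)/√(m(1−m)/s) ≈ z_{0.025} = -1.96, so s ≈ 0.38·0.62·(-1.96)²/(0.29−0.38)² = 111.7.
At s = 111.7: P(θ<0.29) ≈ 0.022. Adjusting to match 0.025 gives s ≈ 105.07.
So α = 0.38·105.07 ≈ 39.93, β = 0.62·105.07 ≈ 65.14.

α ≈ 39.93, β ≈ 65.14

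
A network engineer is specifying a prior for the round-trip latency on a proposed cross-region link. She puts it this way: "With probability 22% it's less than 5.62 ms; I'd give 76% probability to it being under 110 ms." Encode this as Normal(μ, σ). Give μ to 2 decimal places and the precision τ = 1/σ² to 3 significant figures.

The p-quantile of Normal(μ,σ) is μ + z_p·σ, with z_{0.22} = -0.7722 and z_{0.76} = 0.7063.
Eliminate σ: μ = (z₂·x₁ − z₁·x₂)/(z₂ − z₁) = (0.7063·5.62 − (-0.7722)·110)/1.478 = 60.14.
Then σ = (x₂ − x₁)/(z₂ − z₁) = (110 − 5.62)/1.478 = 70.60.
Precision τ = 1/σ² = 1/70.6² = 0.000201.

μ = 60.14, τ = 0.000201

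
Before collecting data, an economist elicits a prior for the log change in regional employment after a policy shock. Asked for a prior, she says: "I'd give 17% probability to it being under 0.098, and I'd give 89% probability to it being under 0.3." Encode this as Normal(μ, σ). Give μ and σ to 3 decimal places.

μ = 0.186, σ = 0.093

The p-quantile of Normal(μ,σ) is μ + z_p·σ, with z_{0.17} = -0.9542 and z_{0.89} = 1.227.
Eliminate σ: μ = (z₂·x₁ − z₁·x₂)/(z₂ − z₁) = (1.227·0.098 − (-0.9542)·0.3)/2.181 = 0.186.
Then σ = (x₂ − x₁)/(z₂ − z₁) = (0.3 − 0.098)/2.181 = 0.093.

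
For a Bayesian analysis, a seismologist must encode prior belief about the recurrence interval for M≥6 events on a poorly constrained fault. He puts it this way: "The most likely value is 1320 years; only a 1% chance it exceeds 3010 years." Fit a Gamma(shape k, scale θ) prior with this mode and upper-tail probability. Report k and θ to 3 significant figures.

k ≈ 8.04, θ ≈ 187

Gamma(k,θ) with k>1 has mode (k−1)θ, so θ = 1320/(k−1).
Need P(X < 3010) = 0.99 with θ tied to k this way. Start at k = 2, θ = 1320: P(X<3010) ≈ 0.665.
Too low — raise k to concentrate. Iterating converges to k ≈ 8.04.
Then θ = 1320/(8.04−1) ≈ 187.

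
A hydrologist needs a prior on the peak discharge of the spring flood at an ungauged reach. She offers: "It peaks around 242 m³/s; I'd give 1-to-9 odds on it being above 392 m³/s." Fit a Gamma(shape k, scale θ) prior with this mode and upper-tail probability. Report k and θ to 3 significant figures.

k ≈ 9.09, θ ≈ 29.9

Gamma(k,θ) with k>1 has mode (k−1)θ, so θ = 242/(k−1).
Need P(X < 392) = 0.9 with θ tied to k this way. Start at k = 2, θ = 242: P(X<392) ≈ 0.481.
Too low — raise k to concentrate. Iterating converges to k ≈ 9.09.
Then θ = 242/(9.09−1) ≈ 29.9.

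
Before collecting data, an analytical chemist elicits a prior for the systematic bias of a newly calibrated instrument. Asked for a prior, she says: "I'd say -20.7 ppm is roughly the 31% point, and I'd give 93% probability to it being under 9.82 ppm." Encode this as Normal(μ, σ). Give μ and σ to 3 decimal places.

μ = -13.024, σ = 15.479

The p-quantile of Normal(μ,σ) is μ + z_p·σ, with z_{0.31} = -0.4959 and z_{0.93} = 1.476.
Eliminate σ: μ = (z₂·x₁ − z₁·x₂)/(z₂ − z₁) = (1.476·-20.7 − (-0.4959)·9.82)/1.972 = -13.024.
Then σ = (x₂ − x₁)/(z₂ − z₁) = (9.82 − -20.7)/1.972 = 15.479.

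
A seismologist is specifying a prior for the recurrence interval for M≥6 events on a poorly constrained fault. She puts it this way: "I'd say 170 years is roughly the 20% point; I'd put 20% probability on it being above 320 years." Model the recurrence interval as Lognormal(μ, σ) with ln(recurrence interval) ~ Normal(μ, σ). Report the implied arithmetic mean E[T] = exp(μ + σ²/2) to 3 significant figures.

If T ~ Lognormal(μ,σ) then ln T ~ Normal(μ,σ), so the p-quantile of ln T is μ + z_p·σ.
ln(170) = 5.136 and ln(320) = 5.768; z_{0.2} = -0.8416, z_{0.8} = 0.8416.
σ = (5.768 − 5.136)/(0.8416 − (-0.8416)) = 0.376.
μ = 5.136 − (-0.8416)·0.376 = 5.452.
E[T] = exp(μ + σ²/2) = exp(5.452 + 0.0706) = 250 years.

E[T] ≈ 250 years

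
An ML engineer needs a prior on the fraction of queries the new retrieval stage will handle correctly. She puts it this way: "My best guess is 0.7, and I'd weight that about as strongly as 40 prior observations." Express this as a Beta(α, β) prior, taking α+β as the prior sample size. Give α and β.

α = 28, β = 12

Under the effective-sample-size interpretation, Beta(α, β) has prior mean α/(α+β) and prior sample size α+β.
So α+β = 40 and α/(α+β) = 0.7, giving α = 0.7·40 = 28 and β = 40 − 28 = 12.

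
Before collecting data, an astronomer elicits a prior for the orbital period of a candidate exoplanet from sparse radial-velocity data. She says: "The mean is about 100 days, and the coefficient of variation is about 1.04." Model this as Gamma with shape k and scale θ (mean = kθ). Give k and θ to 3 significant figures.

k ≈ 0.925, θ ≈ 108

For Gamma(k, scale θ): mean = kθ, variance = kθ², so CV = 1/√k.
CV = 1.04, hence k = 1/CV² = 0.925.
Then θ = mean/k = 100/0.925 = 108.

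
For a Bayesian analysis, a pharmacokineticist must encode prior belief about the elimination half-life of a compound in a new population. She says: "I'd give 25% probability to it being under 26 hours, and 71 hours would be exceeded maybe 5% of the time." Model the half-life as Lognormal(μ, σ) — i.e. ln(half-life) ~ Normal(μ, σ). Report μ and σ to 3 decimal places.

If T ~ Lognormal(μ,σ) then ln T ~ Normal(μ,σ), so the p-quantile of ln T is μ + z_p·σ.
ln(26) = 3.258 and ln(71) = 4.263; z_{0.25} = -0.6745, z_{0.95} = 1.645.
σ = (4.263 − 3.258)/(1.645 − (-0.6745)) = 0.433.
μ = 3.258 − (-0.6745)·0.433 = 3.550.

μ ≈ 3.550, σ ≈ 0.433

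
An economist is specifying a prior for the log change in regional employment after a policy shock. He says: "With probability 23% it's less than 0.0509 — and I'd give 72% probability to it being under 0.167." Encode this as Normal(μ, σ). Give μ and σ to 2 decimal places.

The p-quantile of Normal(μ,σ) is μ + z_p·σ, with z_{0.23} = -0.7388 and z_{0.72} = 0.5828.
Eliminate σ: μ = (z₂·x₁ − z₁·x₂)/(z₂ − z₁) = (0.5828·0.0509 − (-0.7388)·0.167)/1.322 = 0.12.
Then σ = (x₂ − x₁)/(z₂ − z₁) = (0.167 − 0.0509)/1.322 = 0.09.

μ = 0.12, σ = 0.09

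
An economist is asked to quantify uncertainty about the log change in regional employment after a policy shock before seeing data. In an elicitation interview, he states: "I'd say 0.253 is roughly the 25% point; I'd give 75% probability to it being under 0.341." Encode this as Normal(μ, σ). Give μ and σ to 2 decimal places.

For Normal(μ,σ), the p-quantile is μ + z_p·σ. Here z_{0.25} = -0.6745, z_{0.75} = 0.6745.
So 0.253 = μ − 0.6745σ and 0.341 = μ + 0.6745σ.
Subtracting: σ = (0.341 − 0.253)/(0.6745 − (-0.6745)) = 0.07.
Then μ = 0.253 − (-0.6745)·0.07 = 0.30.

μ = 0.30, σ = 0.07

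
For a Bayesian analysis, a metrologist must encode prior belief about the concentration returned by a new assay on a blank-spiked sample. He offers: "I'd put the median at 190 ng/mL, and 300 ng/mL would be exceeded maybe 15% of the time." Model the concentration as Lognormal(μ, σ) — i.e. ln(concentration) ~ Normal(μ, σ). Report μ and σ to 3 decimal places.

If T ~ Lognormal(μ,σ) then ln T ~ Normal(μ,σ), so the p-quantile of ln T is μ + z_p·σ.
ln(190) = 5.247 and ln(300) = 5.704; z_{0.5} = 0, z_{0.85} = 1.036.
σ = (5.704 − 5.247)/(1.036 − (0)) = 0.441.
μ = 5.247 − (0)·0.441 = 5.247.

μ ≈ 5.247, σ ≈ 0.441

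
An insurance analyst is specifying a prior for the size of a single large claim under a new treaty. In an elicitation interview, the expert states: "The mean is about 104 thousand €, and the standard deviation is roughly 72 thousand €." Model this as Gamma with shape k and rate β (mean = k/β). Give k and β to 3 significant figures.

For Gamma(k, rate β): mean = k/β, variance = k/β², so CV = 1/√k.
CV = SD/mean = 72/104 = 0.6923, hence k = 1/CV² = 2.09.
Then β = k/mean = 2.09/104 = 0.0201.

k ≈ 2.09, β ≈ 0.0201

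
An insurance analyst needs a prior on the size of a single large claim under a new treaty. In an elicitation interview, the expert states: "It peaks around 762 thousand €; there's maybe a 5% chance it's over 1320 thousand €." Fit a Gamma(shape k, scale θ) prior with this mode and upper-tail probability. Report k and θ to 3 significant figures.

Gamma(k,θ) with k>1 has mode (k−1)θ, so θ = 762/(k−1).
Need P(X < 1320) = 0.95 with θ tied to k this way. Start at k = 2, θ = 762: P(X<1320) ≈ 0.517.
Too low — raise k to concentrate. Iterating converges to k ≈ 10.2.
Then θ = 762/(10.2−1) ≈ 82.4.

k ≈ 10.2, θ ≈ 82.4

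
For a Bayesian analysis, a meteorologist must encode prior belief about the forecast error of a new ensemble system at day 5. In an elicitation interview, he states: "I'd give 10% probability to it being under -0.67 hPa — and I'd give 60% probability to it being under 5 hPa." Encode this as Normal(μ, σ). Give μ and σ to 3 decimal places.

The p-quantile of Normal(μ,σ) is μ + z_p·σ, with z_{0.1} = -1.282 and z_{0.6} = 0.2533.
Eliminate σ: μ = (z₂·x₁ − z₁·x₂)/(z₂ − z₁) = (0.2533·-0.67 − (-1.282)·5)/1.535 = 4.064.
Then σ = (x₂ − x₁)/(z₂ − z₁) = (5 − -0.67)/1.535 = 3.694.

μ = 4.064, σ = 3.694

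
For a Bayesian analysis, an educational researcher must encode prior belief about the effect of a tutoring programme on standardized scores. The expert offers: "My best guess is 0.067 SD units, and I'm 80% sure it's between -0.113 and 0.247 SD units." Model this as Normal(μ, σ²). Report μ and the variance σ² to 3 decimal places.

A symmetric 80% interval runs μ ± z·σ with z = 1.282.
Half-width = 0.18, so σ = 0.18/1.282 = 0.1405 and σ² = 0.020.
μ is the stated best guess, 0.067.

μ = 0.067, σ² = 0.020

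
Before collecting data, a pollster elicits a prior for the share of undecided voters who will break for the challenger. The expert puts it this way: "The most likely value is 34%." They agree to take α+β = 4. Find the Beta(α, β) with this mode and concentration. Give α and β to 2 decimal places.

α = 1.68, β = 2.32

For α,β > 1 the Beta mode is (α−1)/(α+β−2). With α+β = 4, the mode is (α−1)/2.
Set (α−1)/2 = 0.34 → α = 1 + 0.34·2 = 1.68.
β = 4 − α = 2.32.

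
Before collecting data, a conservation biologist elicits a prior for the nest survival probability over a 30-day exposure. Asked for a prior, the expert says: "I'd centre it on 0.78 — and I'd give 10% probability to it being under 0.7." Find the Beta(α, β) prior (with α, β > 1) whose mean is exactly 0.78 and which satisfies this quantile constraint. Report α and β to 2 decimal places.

With mean 0.78 fixed, write α = 0.78s, β = 0.22s where s = α+β.
Need P(θ < 0.7) = 0.1 under Beta(0.78s, 0.22s). Normal approximation: (q−m)/√(m(1−m)/s) ≈ z_{0.1} = -1.28, so s ≈ 0.78·0.22·(-1.28)²/(0.7−0.78)² = 44.0.
At s = 44.0: P(θ<0.7) ≈ 0.105. Adjusting to match 0.1 gives s ≈ 46.24.
So α = 0.78·46.24 ≈ 36.07, β = 0.22·46.24 ≈ 10.17.

α ≈ 36.07, β ≈ 10.17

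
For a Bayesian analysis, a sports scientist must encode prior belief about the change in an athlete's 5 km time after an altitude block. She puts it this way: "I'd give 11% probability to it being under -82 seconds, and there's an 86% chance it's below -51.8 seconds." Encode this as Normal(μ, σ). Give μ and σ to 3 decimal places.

μ = -65.943, σ = 13.091

For Normal(μ,σ), the p-quantile is μ + z_p·σ. Here z_{0.11} = -1.227, z_{0.86} = 1.08.
So -82 = μ − 1.227σ and -51.8 = μ + 1.08σ.
Subtracting: σ = (-51.8 − -82)/(1.08 − (-1.227)) = 13.091.
Then μ = -82 − (-1.227)·13.091 = -65.943.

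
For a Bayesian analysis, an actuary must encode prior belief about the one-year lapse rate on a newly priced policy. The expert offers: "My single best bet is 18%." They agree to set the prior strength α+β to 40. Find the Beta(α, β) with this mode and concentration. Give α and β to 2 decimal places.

α = 7.84, β = 32.16

For α,β > 1 the Beta mode is (α−1)/(α+β−2). With α+β = 40, the mode is (α−1)/38.
Set (α−1)/38 = 0.18 → α = 1 + 0.18·38 = 7.84.
β = 40 − α = 32.16.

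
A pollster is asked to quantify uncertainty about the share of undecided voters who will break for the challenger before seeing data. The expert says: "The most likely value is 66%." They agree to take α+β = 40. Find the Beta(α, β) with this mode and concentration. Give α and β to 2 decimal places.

For α,β > 1 the Beta mode is (α−1)/(α+β−2). With α+β = 40, the mode is (α−1)/38.
Set (α−1)/38 = 0.66 → α = 1 + 0.66·38 = 26.08.
β = 40 − α = 13.92.

α = 26.08, β = 13.92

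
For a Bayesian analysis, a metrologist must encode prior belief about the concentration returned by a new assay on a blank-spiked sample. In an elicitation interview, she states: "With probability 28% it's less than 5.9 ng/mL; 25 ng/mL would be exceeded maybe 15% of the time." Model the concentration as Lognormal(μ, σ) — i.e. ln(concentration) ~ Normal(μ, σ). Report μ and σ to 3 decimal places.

μ ≈ 2.295, σ ≈ 0.892

If T ~ Lognormal(μ,σ) then ln T ~ Normal(μ,σ), so the p-quantile of ln T is μ + z_p·σ.
ln(5.9) = 1.775 and ln(25) = 3.219; z_{0.28} = -0.5828, z_{0.85} = 1.036.
σ = (3.219 − 1.775)/(1.036 − (-0.5828)) = 0.892.
μ = 1.775 − (-0.5828)·0.892 = 2.295.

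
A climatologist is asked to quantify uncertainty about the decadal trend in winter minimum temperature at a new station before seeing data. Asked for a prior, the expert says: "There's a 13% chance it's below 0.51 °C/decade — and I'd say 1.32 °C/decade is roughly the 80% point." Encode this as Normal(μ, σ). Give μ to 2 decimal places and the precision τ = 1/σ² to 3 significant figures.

μ = 0.97, τ = 5.9

For Normal(μ,σ), the p-quantile is μ + z_p·σ. Here z_{0.13} = -1.126, z_{0.8} = 0.8416.
So 0.51 = μ − 1.126σ and 1.32 = μ + 0.8416σ.
Subtracting: σ = (1.32 − 0.51)/(0.8416 − (-1.126)) = 0.41.
Then μ = 0.51 − (-1.126)·0.41 = 0.97.
Precision τ = 1/σ² = 1/0.4116² = 5.9.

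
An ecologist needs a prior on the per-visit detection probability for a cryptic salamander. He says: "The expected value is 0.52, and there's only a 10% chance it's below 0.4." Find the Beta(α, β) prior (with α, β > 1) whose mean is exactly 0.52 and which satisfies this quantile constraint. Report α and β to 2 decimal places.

With mean 0.52 fixed, write α = 0.52s, β = 0.48s where s = α+β.
Need P(θ < 0.4) = 0.1 under Beta(0.52s, 0.48s). Normal approximation: (q−m)/√(m(1−m)/s) ≈ z_{0.1} = -1.28, so s ≈ 0.52·0.48·(-1.28)²/(0.4−0.52)² = 28.5.
At s = 28.5: P(θ<0.4) ≈ 0.099. Adjusting to match 0.1 gives s ≈ 28.28.
So α = 0.52·28.28 ≈ 14.71, β = 0.48·28.28 ≈ 13.58.

α ≈ 14.71, β ≈ 13.58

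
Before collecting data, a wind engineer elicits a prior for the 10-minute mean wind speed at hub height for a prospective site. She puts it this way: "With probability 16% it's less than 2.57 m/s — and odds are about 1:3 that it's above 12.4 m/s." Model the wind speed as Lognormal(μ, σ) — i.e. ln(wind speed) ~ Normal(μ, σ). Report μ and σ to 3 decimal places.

μ ≈ 1.882, σ ≈ 0.943

If T ~ Lognormal(μ,σ) then ln T ~ Normal(μ,σ), so the p-quantile of ln T is μ + z_p·σ.
ln(2.57) = 0.9439 and ln(12.4) = 2.518; z_{0.16} = -0.9945, z_{0.75} = 0.6745.
σ = (2.518 − 0.9439)/(0.6745 − (-0.9945)) = 0.943.
μ = 0.9439 − (-0.9945)·0.943 = 1.882.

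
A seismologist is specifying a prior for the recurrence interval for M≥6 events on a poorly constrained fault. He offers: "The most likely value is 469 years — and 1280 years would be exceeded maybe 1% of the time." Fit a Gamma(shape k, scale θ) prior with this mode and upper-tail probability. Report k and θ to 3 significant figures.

Gamma(k,θ) with k>1 has mode (k−1)θ, so θ = 469/(k−1).
Need P(X < 1280) = 0.99 with θ tied to k this way. Start at k = 2, θ = 469: P(X<1280) ≈ 0.757.
Too low — raise k to concentrate. Iterating converges to k ≈ 5.57.
Then θ = 469/(5.57−1) ≈ 103.

k ≈ 5.57, θ ≈ 103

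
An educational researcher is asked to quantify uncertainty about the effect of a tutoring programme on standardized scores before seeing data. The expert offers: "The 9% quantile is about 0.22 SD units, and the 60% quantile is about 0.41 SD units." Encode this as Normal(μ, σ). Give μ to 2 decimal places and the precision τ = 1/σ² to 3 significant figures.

The p-quantile of Normal(μ,σ) is μ + z_p·σ, with z_{0.09} = -1.341 and z_{0.6} = 0.2533.
Eliminate σ: μ = (z₂·x₁ − z₁·x₂)/(z₂ − z₁) = (0.2533·0.22 − (-1.341)·0.41)/1.594 = 0.38.
Then σ = (x₂ − x₁)/(z₂ − z₁) = (0.41 − 0.22)/1.594 = 0.12.
Precision τ = 1/σ² = 1/0.1192² = 70.4.

μ = 0.38, τ = 70.4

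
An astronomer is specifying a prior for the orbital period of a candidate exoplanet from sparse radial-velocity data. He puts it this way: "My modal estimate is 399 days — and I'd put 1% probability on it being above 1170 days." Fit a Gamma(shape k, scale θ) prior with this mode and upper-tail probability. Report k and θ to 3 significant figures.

k ≈ 4.91, θ ≈ 102

Gamma(k,θ) with k>1 has mode (k−1)θ, so θ = 399/(k−1).
Need P(X < 1170) = 0.99 with θ tied to k this way. Start at k = 2, θ = 399: P(X<1170) ≈ 0.791.
Too low — raise k to concentrate. Iterating converges to k ≈ 4.91.
Then θ = 399/(4.91−1) ≈ 102.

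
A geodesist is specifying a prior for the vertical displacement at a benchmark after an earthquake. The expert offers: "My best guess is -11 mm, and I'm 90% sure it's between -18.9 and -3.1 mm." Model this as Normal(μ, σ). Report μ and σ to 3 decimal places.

μ = -11.000, σ = 4.803

A symmetric 90% interval runs μ ± z·σ with z = 1.645.
Half-width = 7.9, so σ = 7.9/1.645 = 4.803.
μ is the stated best guess, -11.000.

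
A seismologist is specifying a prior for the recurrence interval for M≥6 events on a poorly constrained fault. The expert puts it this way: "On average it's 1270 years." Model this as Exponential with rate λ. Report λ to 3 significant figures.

Exponential mean = 1/λ, so λ = 1/1270.0 = 0.000787.

λ ≈ 0.000787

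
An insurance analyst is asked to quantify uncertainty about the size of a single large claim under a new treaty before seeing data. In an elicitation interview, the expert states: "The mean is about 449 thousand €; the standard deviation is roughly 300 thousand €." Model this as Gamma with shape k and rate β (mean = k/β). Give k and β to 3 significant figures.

k ≈ 2.24, β ≈ 0.00499

For Gamma(k, rate β): mean = k/β, variance = k/β², so CV = 1/√k.
CV = SD/mean = 300/449 = 0.6682, hence k = 1/CV² = 2.24.
Then β = k/mean = 2.24/449 = 0.00499.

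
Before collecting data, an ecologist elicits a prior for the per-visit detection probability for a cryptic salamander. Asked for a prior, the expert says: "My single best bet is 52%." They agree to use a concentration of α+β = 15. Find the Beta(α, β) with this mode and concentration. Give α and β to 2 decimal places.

α = 7.76, β = 7.24

For α,β > 1 the Beta mode is (α−1)/(α+β−2). With α+β = 15, the mode is (α−1)/13.
Set (α−1)/13 = 0.52 → α = 1 + 0.52·13 = 7.76.
β = 15 − α = 7.24.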